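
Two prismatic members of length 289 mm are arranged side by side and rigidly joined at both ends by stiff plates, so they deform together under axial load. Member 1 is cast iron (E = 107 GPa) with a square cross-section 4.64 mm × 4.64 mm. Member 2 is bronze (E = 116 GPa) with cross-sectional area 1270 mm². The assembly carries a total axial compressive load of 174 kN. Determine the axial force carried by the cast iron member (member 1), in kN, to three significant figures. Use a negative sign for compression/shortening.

A_1 = 21.53 mm².
Equal strain + equilibrium ⇒ each member carries load in proportion to AE: A₁E₁ = 2304000 N, A₂E₂ = 147300000 N, ΣAE = 149600000 N.
F₁ = P·A₁E₁/ΣAE = -174000·2304000/149600000 = -2679 N.

-2.68 kN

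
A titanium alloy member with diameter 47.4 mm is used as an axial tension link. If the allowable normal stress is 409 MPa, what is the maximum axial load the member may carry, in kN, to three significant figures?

722 kN

A = 1765 mm².
P_max = σ_allow · A = 409 · 1765 = 721700 N = 721.7 kN.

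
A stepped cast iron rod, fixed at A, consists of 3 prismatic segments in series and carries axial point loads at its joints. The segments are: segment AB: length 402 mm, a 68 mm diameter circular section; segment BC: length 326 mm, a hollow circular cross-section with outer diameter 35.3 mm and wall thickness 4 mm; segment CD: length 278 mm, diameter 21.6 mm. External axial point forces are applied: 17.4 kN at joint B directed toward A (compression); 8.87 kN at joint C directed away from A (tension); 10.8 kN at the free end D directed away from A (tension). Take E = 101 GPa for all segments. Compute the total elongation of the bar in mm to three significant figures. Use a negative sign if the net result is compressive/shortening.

0.245 mm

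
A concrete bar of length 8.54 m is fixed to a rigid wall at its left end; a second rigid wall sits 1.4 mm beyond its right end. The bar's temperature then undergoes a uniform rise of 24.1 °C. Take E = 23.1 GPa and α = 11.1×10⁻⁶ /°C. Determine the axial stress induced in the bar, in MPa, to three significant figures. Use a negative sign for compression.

-2.39 MPa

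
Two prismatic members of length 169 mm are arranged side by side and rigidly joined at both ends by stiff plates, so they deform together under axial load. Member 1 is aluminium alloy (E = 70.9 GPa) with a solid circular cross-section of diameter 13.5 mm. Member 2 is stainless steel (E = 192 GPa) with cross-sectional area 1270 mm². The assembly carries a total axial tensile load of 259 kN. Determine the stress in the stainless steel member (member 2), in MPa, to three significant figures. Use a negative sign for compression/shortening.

A_1 = 143.1 mm².
Equal strain + equilibrium ⇒ each member carries load in proportion to AE: A₁E₁ = 10150000 N, A₂E₂ = 243800000 N, ΣAE = 254000000 N.
σ₂ = P·E₂/ΣAE = 259000·192000/254000000 = 195.8 MPa.

196 MPa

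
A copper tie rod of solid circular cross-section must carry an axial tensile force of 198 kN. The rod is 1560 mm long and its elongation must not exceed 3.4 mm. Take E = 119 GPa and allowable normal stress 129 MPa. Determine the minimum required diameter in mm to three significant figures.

Required area A ≥ P/σ_allow = 198000/129 = 1535 mm².
For a solid circular section, d ≥ √(4A/π) = 44.21 mm.
Elongation limit: A ≥ PL/(Eδ_allow) = 198000·1560/(119000·3.4) = 763.4 mm² ⇒ d ≥ 31.18 mm.
The stress limit governs.

44.2 mm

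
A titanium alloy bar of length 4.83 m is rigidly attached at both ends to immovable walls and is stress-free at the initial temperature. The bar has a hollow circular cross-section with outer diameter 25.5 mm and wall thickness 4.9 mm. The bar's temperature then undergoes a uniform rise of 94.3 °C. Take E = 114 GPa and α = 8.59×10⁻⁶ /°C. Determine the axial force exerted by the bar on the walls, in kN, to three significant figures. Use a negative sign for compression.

Free thermal expansion αLΔT = 8.59e-6 · 4830 · 94.3 = 3.912 mm.
The walls impose strain ε = −(3.912)/4830 = -8.1004e-04; σ = Eε = 114000 · -8.1004e-04 = -92.34 MPa.
Wall reaction R = σ·A = -92.34·317.1 = -29280 N = -29.28 kN.

-29.3 kN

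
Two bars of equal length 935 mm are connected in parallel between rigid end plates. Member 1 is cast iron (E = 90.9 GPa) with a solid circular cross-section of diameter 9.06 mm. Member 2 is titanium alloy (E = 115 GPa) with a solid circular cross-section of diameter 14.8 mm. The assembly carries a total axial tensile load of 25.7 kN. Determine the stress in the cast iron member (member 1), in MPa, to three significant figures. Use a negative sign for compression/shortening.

91.1 MPa

A_1 = 64.47 mm².
A_2 = 172 mm².
Equal strain + equilibrium ⇒ each member carries load in proportion to AE: A₁E₁ = 5860000 N, A₂E₂ = 19780000 N, ΣAE = 25640000 N.
σ₁ = P·E₁/ΣAE = 25700·90900/25640000 = 91.1 MPa.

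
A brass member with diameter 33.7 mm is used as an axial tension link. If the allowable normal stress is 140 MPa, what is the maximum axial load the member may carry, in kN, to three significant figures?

125 kN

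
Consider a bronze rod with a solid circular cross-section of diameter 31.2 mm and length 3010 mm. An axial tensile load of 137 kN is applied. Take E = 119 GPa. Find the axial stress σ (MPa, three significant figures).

179 MPa

A = 764.5 mm².
σ = N/A = 137000/764.5 = 179.2 MPa.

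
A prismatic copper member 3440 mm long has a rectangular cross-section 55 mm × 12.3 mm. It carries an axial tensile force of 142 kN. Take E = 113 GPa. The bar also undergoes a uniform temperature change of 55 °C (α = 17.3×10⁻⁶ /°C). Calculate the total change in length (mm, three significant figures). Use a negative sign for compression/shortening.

A = 676.5 mm².
δ_mech = NL/(AE) = 142000·3440/(676.5·113000) = 6.39 mm.
δ_thermal = αLΔT = 17.3e-6·3440·55 = 3.273 mm.
δ = δ_mech + δ_thermal = 9.663 mm.

9.66 mm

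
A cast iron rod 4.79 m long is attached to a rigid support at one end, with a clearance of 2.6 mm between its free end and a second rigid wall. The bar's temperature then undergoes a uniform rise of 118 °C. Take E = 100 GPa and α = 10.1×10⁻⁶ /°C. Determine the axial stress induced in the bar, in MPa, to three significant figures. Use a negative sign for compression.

Free thermal expansion αLΔT = 10.1e-6 · 4790 · 118 = 5.709 mm.
The walls engage after the gap closes; constrained expansion = 5.709 − 2.6 = 3.109 mm.
The walls impose strain ε = −(3.109)/4790 = -6.4900e-04; σ = Eε = 100000 · -6.4900e-04 = -64.9 MPa.

-64.9 MPa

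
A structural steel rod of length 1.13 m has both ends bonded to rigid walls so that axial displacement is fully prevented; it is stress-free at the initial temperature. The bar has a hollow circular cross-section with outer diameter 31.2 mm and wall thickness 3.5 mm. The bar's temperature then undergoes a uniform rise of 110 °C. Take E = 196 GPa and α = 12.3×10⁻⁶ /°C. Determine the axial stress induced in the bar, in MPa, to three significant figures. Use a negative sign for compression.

-265 MPa

Free thermal expansion αLΔT = 12.3e-6 · 1130 · 110 = 1.529 mm.
The walls impose strain ε = −(1.529)/1130 = -1.3530e-03; σ = Eε = 196000 · -1.3530e-03 = -265.2 MPa.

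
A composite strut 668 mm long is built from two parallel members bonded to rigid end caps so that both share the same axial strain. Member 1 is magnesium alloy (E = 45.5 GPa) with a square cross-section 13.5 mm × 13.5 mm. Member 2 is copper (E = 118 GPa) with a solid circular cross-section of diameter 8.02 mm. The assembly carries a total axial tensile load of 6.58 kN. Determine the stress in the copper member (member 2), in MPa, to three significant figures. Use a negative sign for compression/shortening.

54.5 MPa

A_1 = 182.2 mm².
A_2 = 50.52 mm².
Equal strain + equilibrium ⇒ each member carries load in proportion to AE: A₁E₁ = 8292000 N, A₂E₂ = 5961000 N, ΣAE = 14250000 N.
σ₂ = P·E₂/ΣAE = 6580·118000/14250000 = 54.47 MPa.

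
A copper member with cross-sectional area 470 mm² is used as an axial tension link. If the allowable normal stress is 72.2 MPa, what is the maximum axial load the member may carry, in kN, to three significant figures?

33.9 kN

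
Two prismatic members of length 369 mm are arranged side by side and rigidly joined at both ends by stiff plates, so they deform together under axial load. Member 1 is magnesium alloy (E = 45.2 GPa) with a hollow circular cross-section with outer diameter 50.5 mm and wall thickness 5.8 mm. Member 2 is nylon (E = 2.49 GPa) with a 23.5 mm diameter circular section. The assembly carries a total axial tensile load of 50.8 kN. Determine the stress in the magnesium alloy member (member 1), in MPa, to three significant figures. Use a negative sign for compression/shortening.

A_1 = 814.5 mm².
A_2 = 433.7 mm².
Equal strain + equilibrium ⇒ each member carries load in proportion to AE: A₁E₁ = 36810000 N, A₂E₂ = 1080000 N, ΣAE = 37890000 N.
σ₁ = P·E₁/ΣAE = 50800·45200/37890000 = 60.59 MPa.

60.6 MPa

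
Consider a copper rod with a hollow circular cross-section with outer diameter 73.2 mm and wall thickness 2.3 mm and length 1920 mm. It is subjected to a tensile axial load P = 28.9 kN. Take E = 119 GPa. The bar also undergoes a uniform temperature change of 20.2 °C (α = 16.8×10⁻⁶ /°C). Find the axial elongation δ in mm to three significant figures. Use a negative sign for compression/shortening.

A = 512.3 mm².
δ_mech = NL/(AE) = 28900·1920/(512.3·119000) = 0.9102 mm.
δ_thermal = αLΔT = 16.8e-6·1920·20.2 = 0.6516 mm.
δ = δ_mech + δ_thermal = 1.562 mm.

1.56 mm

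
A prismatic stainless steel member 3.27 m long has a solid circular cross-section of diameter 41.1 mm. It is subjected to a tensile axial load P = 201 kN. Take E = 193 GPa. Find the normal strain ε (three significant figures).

7.85e-04

A = 1327 mm².
σ = N/A = 151.5 MPa; ε = σ/E = 151.5/193000 = 7.850e-04.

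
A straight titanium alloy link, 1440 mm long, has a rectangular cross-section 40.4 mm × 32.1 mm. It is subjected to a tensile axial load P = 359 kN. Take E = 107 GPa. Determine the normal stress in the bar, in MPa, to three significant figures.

A = 1297 mm².
σ = N/A = 359000/1297 = 276.8 MPa.

277 MPa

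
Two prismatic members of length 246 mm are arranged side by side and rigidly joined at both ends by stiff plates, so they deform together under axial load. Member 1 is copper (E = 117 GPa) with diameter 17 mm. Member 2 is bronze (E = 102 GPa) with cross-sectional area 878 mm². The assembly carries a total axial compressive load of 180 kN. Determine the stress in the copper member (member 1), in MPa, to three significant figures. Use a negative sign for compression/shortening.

A_1 = 227 mm².
Equal strain + equilibrium ⇒ each member carries load in proportion to AE: A₁E₁ = 26560000 N, A₂E₂ = 89560000 N, ΣAE = 116100000 N.
σ₁ = P·E₁/ΣAE = -180000·117000/116100000 = -181.4 MPa.

-181 MPa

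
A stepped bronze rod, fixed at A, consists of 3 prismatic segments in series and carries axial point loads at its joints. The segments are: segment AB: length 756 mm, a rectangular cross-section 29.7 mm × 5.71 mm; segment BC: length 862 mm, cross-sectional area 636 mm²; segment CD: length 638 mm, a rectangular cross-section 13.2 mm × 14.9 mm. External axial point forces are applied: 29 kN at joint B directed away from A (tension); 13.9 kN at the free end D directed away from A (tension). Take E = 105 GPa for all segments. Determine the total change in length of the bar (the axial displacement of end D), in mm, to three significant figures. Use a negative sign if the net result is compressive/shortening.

Internal axial forces (sectioning from the free end, tension +): N_CD = 13.9 kN, N_BC = 13.9 kN, N_AB = 42.9 kN.
A_AB = 169.6 mm².
A_CD = 196.7 mm².
δ_AB = 42900·756/(169.6·105000) = 1.821 mm
δ_BC = 13900·862/(636·105000) = 0.1794 mm
δ_CD = 13900·638/(196.7·105000) = 0.4294 mm
δ = Σδ_i = 2.43 mm.

2.43 mm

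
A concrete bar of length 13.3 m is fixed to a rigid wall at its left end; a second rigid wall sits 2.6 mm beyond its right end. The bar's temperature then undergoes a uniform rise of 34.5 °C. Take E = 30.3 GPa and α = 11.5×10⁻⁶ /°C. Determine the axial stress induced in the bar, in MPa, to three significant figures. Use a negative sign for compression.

-6.10 MPa

Free thermal expansion αLΔT = 11.5e-6 · 13300 · 34.5 = 5.277 mm.
The walls engage after the gap closes; constrained expansion = 5.277 − 2.6 = 2.677 mm.
The walls impose strain ε = −(2.677)/13300 = -2.0126e-04; σ = Eε = 30300 · -2.0126e-04 = -6.098 MPa.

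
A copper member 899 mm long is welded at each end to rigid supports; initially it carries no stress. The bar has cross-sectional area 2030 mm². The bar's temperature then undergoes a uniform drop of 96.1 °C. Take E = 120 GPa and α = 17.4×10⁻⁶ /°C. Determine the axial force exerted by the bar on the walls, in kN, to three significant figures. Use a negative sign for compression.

407 kN

Free thermal expansion αLΔT = 17.4e-6 · 899 · -96.1 = -1.503 mm.
The walls impose strain ε = −(-1.503)/899 = 1.6721e-03; σ = Eε = 120000 · 1.6721e-03 = 200.7 MPa.
Wall reaction R = σ·A = 200.7·2030 = 407300 N = 407.3 kN.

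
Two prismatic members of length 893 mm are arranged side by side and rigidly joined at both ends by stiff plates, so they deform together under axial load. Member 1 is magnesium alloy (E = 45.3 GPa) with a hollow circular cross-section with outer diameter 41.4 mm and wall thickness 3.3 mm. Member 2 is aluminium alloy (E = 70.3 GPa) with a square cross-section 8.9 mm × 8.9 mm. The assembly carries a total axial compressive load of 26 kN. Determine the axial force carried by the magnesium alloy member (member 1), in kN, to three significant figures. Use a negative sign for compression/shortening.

A_1 = 395 mm².
A_2 = 79.21 mm².
Equal strain + equilibrium ⇒ each member carries load in proportion to AE: A₁E₁ = 17890000 N, A₂E₂ = 5568000 N, ΣAE = 23460000 N.
F₁ = P·A₁E₁/ΣAE = -26000·17890000/23460000 = -19830 N.

-19.8 kN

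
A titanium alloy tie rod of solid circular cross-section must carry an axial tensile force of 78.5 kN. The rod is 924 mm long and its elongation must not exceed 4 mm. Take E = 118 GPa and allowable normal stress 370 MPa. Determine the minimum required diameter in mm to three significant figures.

Required area A ≥ P/σ_allow = 78500/370 = 212.2 mm².
For a solid circular section, d ≥ √(4A/π) = 16.44 mm.
Elongation limit: A ≥ PL/(Eδ_allow) = 78500·924/(118000·4) = 153.7 mm² ⇒ d ≥ 13.99 mm.
The stress limit governs.

16.4 mm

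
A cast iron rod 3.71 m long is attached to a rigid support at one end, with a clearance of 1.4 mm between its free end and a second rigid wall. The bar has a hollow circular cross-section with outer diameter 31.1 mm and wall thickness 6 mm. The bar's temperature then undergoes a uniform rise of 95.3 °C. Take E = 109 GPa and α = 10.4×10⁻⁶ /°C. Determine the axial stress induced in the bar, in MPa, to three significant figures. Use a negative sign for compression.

Free thermal expansion αLΔT = 10.4e-6 · 3710 · 95.3 = 3.677 mm.
The walls engage after the gap closes; constrained expansion = 3.677 − 1.4 = 2.277 mm.
The walls impose strain ε = −(2.277)/3710 = -6.1376e-04; σ = Eε = 109000 · -6.1376e-04 = -66.9 MPa.

-66.9 MPa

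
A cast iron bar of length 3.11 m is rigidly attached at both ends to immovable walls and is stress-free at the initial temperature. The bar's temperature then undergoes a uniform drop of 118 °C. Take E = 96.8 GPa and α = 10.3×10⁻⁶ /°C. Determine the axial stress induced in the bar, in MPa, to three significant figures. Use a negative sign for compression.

118 MPa

Free thermal expansion αLΔT = 10.3e-6 · 3110 · -118 = -3.78 mm.
The walls impose strain ε = −(-3.78)/3110 = 1.2154e-03; σ = Eε = 96800 · 1.2154e-03 = 117.7 MPa.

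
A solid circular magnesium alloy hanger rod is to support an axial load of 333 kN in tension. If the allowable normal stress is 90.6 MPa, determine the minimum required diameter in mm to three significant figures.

68.4 mm

Required area A ≥ P/σ_allow = 333000/90.6 = 3675 mm².
For a solid circular section, d ≥ √(4A/π) = 68.41 mm.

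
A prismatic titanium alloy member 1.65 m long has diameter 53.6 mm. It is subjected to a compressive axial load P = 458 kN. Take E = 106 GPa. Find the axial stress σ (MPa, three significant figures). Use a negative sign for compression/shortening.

A = 2256 mm².
σ = N/A = -458000/2256 = -203 MPa.

-203 MPa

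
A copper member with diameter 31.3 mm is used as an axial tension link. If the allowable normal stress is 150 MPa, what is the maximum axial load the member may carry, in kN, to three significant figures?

A = 769.4 mm².
P_max = σ_allow · A = 150 · 769.4 = 115400 N = 115.4 kN.

115 kN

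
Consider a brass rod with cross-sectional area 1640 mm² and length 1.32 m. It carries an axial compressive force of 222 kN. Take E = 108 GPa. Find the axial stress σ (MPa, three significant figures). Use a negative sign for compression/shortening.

σ = N/A = -222000/1640 = -135.4 MPa.

-135 MPa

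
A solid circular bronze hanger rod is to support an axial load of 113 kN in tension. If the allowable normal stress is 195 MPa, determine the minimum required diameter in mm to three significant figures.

27.2 mm

Required area A ≥ P/σ_allow = 113000/195 = 579.5 mm².
For a solid circular section, d ≥ √(4A/π) = 27.16 mm.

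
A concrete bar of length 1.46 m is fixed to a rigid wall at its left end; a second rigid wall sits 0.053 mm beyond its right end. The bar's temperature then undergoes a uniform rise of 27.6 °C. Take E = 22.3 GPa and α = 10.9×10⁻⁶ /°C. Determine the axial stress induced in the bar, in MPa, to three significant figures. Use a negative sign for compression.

-5.90 MPa

Free thermal expansion αLΔT = 10.9e-6 · 1460 · 27.6 = 0.4392 mm.
The walls engage after the gap closes; constrained expansion = 0.4392 − 0.053 = 0.3862 mm.
The walls impose strain ε = −(0.3862)/1460 = -2.6454e-04; σ = Eε = 22300 · -2.6454e-04 = -5.899 MPa.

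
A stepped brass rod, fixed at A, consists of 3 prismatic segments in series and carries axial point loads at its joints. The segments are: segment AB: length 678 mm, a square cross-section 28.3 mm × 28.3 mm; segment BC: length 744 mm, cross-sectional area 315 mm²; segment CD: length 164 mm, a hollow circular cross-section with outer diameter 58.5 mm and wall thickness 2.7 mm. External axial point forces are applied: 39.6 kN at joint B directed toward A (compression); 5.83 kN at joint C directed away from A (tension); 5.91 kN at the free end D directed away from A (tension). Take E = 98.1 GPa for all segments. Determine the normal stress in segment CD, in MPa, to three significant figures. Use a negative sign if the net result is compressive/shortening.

Internal axial forces (sectioning from the free end, tension +): N_CD = 5.91 kN, N_BC = 11.74 kN, N_AB = -27.86 kN.
A_CD = 473.3 mm².
σ_CD = N_CD/A_CD = 5910/473.3 = 12.49 MPa.

12.5 MPa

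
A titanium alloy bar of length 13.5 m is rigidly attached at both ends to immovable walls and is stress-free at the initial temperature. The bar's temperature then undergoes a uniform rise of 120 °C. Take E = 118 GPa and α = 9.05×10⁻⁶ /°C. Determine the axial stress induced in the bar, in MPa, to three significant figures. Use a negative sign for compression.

Free thermal expansion αLΔT = 9.05e-6 · 13500 · 120 = 14.66 mm.
The walls impose strain ε = −(14.66)/13500 = -1.0860e-03; σ = Eε = 118000 · -1.0860e-03 = -128.1 MPa.

-128 MPa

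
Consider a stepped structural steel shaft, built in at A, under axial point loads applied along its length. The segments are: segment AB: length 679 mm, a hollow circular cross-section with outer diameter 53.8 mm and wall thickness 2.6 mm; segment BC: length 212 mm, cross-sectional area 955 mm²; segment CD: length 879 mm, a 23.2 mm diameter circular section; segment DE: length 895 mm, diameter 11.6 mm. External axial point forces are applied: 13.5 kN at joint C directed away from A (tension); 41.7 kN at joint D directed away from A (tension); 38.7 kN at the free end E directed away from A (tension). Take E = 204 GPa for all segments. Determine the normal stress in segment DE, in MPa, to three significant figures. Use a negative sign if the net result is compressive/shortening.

Internal axial forces (sectioning from the free end, tension +): N_DE = 38.7 kN, N_CD = 80.4 kN, N_BC = 93.9 kN, N_AB = 93.9 kN.
A_DE = 105.7 mm².
σ_DE = N_DE/A_DE = 38700/105.7 = 366.2 MPa.

366 MPa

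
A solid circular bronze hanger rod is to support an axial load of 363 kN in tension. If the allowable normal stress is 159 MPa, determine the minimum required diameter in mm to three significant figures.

53.9 mm

Required area A ≥ P/σ_allow = 363000/159 = 2283 mm².
For a solid circular section, d ≥ √(4A/π) = 53.92 mm.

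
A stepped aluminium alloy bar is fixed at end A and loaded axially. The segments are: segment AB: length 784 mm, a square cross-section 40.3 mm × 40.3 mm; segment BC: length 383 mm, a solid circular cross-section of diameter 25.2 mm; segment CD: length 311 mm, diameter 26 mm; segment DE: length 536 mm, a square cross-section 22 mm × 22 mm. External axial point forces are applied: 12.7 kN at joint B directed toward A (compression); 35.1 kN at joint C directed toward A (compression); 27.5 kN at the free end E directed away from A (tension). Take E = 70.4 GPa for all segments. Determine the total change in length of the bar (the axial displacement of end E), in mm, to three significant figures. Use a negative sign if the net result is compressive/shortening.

Internal axial forces (sectioning from the free end, tension +): N_DE = 27.5 kN, N_CD = 27.5 kN, N_BC = -7.6 kN, N_AB = -20.3 kN.
A_AB = 1624 mm².
A_BC = 498.8 mm².
A_CD = 530.9 mm².
A_DE = 484 mm².
δ_AB = -20300·784/(1624·70400) = -0.1392 mm
δ_BC = -7600·383/(498.8·70400) = -0.0829 mm
δ_CD = 27500·311/(530.9·70400) = 0.2288 mm
δ_DE = 27500·536/(484·70400) = 0.4326 mm
δ = Σδ_i = 0.4393 mm.

0.439 mm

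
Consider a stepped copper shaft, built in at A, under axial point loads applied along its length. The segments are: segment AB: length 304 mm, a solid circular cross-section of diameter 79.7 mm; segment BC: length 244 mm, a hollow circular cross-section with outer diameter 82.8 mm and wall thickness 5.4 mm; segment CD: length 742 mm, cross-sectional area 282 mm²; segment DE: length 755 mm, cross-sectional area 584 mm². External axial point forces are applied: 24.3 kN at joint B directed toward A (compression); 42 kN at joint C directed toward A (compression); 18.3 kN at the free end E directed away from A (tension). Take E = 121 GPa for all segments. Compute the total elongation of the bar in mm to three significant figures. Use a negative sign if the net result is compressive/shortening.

0.533 mm

Internal axial forces (sectioning from the free end, tension +): N_DE = 18.3 kN, N_CD = 18.3 kN, N_BC = -23.7 kN, N_AB = -48 kN.
A_AB = 4989 mm².
A_BC = 1313 mm².
δ_AB = -48000·304/(4989·121000) = -0.02417 mm
δ_BC = -23700·244/(1313·121000) = -0.0364 mm
δ_CD = 18300·742/(282·121000) = 0.3979 mm
δ_DE = 18300·755/(584·121000) = 0.1955 mm
δ = Σδ_i = 0.5329 mm.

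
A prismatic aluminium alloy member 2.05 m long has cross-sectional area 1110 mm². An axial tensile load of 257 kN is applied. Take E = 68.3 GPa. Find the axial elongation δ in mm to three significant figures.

6.95 mm

δ_mech = NL/(AE) = 257000·2050/(1110·68300) = 6.949 mm.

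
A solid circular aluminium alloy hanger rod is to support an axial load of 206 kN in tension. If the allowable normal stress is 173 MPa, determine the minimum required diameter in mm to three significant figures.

38.9 mm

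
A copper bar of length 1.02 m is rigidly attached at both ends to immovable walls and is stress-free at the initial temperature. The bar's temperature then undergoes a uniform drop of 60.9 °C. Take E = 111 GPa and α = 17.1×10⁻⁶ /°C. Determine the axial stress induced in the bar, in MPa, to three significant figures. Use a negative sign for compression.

Free thermal expansion αLΔT = 17.1e-6 · 1020 · -60.9 = -1.062 mm.
The walls impose strain ε = −(-1.062)/1020 = 1.0414e-03; σ = Eε = 111000 · 1.0414e-03 = 115.6 MPa.

116 MPa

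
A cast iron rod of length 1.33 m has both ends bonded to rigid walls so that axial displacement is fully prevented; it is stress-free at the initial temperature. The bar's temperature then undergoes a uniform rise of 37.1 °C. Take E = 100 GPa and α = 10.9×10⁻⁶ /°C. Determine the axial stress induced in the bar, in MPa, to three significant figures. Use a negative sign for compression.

Free thermal expansion αLΔT = 10.9e-6 · 1330 · 37.1 = 0.5378 mm.
The walls impose strain ε = −(0.5378)/1330 = -4.0439e-04; σ = Eε = 100000 · -4.0439e-04 = -40.44 MPa.

-40.4 MPa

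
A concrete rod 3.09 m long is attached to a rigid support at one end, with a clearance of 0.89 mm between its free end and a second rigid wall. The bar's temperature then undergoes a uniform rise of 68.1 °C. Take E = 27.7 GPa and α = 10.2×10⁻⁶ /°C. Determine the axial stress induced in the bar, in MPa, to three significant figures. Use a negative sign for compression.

-11.3 MPa

Free thermal expansion αLΔT = 10.2e-6 · 3090 · 68.1 = 2.146 mm.
The walls engage after the gap closes; constrained expansion = 2.146 − 0.89 = 1.256 mm.
The walls impose strain ε = −(1.256)/3090 = -4.0659e-04; σ = Eε = 27700 · -4.0659e-04 = -11.26 MPa.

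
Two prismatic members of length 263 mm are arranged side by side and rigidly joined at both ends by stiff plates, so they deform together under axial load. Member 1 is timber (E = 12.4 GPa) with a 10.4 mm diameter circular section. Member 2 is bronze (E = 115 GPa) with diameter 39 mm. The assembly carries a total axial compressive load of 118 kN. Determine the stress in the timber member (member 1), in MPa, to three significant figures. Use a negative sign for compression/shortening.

A_1 = 84.95 mm².
A_2 = 1195 mm².
Equal strain + equilibrium ⇒ each member carries load in proportion to AE: A₁E₁ = 1053000 N, A₂E₂ = 137400000 N, ΣAE = 138400000 N.
σ₁ = P·E₁/ΣAE = -118000·12400/138400000 = -10.57 MPa.

-10.6 MPa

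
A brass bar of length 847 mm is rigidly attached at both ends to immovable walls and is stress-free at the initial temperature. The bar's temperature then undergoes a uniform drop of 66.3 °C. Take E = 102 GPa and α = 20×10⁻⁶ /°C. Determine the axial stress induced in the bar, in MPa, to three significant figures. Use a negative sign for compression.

135 MPa

Free thermal expansion αLΔT = 20e-6 · 847 · -66.3 = -1.123 mm.
The walls impose strain ε = −(-1.123)/847 = 1.3260e-03; σ = Eε = 102000 · 1.3260e-03 = 135.3 MPa.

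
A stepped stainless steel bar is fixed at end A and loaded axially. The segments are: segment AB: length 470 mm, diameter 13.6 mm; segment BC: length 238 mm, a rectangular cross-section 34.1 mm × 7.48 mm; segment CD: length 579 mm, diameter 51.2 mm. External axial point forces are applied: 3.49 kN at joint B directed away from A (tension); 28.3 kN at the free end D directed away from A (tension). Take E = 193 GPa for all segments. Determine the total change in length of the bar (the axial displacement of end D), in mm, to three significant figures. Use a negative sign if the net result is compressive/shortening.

Internal axial forces (sectioning from the free end, tension +): N_CD = 28.3 kN, N_BC = 28.3 kN, N_AB = 31.79 kN.
A_AB = 145.3 mm².
A_BC = 255.1 mm².
A_CD = 2059 mm².
δ_AB = 31790·470/(145.3·193000) = 0.5329 mm
δ_BC = 28300·238/(255.1·193000) = 0.1368 mm
δ_CD = 28300·579/(2059·193000) = 0.04124 mm
δ = Σδ_i = 0.711 mm.

0.711 mm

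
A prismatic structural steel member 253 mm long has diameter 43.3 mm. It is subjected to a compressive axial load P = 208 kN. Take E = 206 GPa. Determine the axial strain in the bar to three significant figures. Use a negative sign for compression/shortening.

-6.86e-04

A = 1473 mm².
σ = N/A = -141.3 MPa; ε = σ/E = -141.3/206000 = -6.857e-04.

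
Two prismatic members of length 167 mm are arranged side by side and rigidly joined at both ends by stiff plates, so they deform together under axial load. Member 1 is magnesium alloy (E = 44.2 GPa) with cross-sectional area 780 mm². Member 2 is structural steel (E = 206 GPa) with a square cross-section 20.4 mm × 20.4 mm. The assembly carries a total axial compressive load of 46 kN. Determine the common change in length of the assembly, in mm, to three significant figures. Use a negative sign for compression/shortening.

A_2 = 416.2 mm².
Equal strain + equilibrium ⇒ each member carries load in proportion to AE: A₁E₁ = 34480000 N, A₂E₂ = 85730000 N, ΣAE = 120200000 N.
δ = PL/ΣAE = -46000·167/120200000 = -0.06391 mm.

-0.0639 mm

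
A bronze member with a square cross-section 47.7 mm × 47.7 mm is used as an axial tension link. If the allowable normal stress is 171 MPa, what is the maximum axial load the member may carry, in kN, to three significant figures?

389 kN

A = 2275 mm².
P_max = σ_allow · A = 171 · 2275 = 389100 N = 389.1 kN.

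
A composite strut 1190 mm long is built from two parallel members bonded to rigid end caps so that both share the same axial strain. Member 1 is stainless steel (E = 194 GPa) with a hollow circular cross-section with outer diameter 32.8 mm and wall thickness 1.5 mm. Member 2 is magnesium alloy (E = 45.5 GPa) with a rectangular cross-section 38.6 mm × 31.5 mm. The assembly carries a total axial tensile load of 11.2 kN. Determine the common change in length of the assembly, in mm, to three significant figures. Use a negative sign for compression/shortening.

0.159 mm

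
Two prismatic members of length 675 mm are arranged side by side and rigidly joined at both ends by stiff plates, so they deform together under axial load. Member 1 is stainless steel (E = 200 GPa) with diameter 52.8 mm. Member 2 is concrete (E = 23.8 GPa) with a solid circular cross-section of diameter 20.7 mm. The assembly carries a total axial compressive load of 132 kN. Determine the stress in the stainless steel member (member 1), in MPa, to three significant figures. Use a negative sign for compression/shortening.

-59.2 MPa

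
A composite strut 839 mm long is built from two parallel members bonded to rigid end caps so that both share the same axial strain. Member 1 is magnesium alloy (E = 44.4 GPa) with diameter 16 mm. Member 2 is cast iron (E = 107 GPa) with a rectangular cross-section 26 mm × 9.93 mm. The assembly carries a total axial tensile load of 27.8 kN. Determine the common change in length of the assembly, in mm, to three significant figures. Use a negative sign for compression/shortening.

A_1 = 201.1 mm².
A_2 = 258.2 mm².
Equal strain + equilibrium ⇒ each member carries load in proportion to AE: A₁E₁ = 8927000 N, A₂E₂ = 27630000 N, ΣAE = 36550000 N.
δ = PL/ΣAE = 27800·839/36550000 = 0.6381 mm.

0.638 mm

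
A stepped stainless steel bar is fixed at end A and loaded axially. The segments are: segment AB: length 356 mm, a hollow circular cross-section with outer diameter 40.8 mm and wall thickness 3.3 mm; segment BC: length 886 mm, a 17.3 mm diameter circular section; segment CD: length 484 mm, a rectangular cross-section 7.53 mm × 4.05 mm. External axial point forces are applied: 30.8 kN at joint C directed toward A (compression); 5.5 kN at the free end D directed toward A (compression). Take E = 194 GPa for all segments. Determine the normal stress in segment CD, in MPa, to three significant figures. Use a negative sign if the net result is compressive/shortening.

-180 MPa

Internal axial forces (sectioning from the free end, tension +): N_CD = -5.5 kN, N_BC = -36.3 kN, N_AB = -36.3 kN.
A_CD = 30.5 mm².
σ_CD = N_CD/A_CD = -5500/30.5 = -180.3 MPa.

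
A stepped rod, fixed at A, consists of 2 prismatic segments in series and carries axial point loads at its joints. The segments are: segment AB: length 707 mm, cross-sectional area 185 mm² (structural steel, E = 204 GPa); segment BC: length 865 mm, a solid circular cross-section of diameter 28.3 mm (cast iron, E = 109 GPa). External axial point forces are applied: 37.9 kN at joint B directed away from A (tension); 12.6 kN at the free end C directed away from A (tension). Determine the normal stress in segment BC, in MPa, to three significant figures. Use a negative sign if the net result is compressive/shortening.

Internal axial forces (sectioning from the free end, tension +): N_BC = 12.6 kN, N_AB = 50.5 kN.
A_BC = 629 mm².
σ_BC = N_BC/A_BC = 12600/629 = 20.03 MPa.

20.0 MPa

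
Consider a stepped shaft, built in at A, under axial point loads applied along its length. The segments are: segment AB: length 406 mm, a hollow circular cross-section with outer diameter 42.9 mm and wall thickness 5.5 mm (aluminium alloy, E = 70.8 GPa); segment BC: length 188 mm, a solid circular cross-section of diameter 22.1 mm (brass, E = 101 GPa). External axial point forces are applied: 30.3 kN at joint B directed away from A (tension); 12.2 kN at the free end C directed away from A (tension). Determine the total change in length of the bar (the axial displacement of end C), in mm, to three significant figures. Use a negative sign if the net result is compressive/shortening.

0.436 mm

Internal axial forces (sectioning from the free end, tension +): N_BC = 12.2 kN, N_AB = 42.5 kN.
A_AB = 646.2 mm².
A_BC = 383.6 mm².
δ_AB = 42500·406/(646.2·70800) = 0.3771 mm
δ_BC = 12200·188/(383.6·101000) = 0.0592 mm
δ = Σδ_i = 0.4363 mm.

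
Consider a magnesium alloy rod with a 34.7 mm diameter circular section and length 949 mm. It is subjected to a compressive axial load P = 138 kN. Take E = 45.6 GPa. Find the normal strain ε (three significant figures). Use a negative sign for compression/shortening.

-0.00320

A = 945.7 mm².
σ = N/A = -145.9 MPa; ε = σ/E = -145.9/45600 = -3.200e-03.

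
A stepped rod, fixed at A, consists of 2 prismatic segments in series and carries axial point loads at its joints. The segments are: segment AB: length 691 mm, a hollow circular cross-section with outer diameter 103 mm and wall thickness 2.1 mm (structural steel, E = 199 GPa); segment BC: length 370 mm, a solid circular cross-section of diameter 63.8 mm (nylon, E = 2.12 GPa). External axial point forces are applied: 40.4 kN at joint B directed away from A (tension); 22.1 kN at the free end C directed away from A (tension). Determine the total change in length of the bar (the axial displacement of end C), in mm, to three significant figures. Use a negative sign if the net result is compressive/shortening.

Internal axial forces (sectioning from the free end, tension +): N_BC = 22.1 kN, N_AB = 62.5 kN.
A_AB = 665.7 mm².
A_BC = 3197 mm².
δ_AB = 62500·691/(665.7·199000) = 0.326 mm
δ_BC = 22100·370/(3197·2120) = 1.206 mm
δ = Σδ_i = 1.533 mm.

1.53 mm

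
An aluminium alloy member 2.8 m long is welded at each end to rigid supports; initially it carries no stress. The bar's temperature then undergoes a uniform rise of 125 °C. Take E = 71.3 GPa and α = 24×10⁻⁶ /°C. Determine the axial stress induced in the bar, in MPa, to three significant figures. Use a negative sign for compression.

-214 MPa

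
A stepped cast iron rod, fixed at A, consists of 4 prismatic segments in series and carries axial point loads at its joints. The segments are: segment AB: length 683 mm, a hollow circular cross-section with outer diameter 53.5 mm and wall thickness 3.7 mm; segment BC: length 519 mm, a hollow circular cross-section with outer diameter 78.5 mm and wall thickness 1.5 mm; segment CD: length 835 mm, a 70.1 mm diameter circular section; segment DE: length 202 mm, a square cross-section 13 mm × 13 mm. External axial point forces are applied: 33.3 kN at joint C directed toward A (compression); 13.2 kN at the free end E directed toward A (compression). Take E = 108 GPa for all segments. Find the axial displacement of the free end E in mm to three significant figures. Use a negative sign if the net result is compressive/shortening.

-1.30 mm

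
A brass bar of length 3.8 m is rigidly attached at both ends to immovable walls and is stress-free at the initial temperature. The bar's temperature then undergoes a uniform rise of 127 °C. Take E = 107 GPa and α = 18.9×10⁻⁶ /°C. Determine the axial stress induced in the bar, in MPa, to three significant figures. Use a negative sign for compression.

-257 MPa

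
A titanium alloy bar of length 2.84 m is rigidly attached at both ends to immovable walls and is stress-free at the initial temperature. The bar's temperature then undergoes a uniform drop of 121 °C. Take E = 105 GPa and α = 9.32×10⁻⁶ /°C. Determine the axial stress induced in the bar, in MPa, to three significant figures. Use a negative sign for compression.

118 MPa

Free thermal expansion αLΔT = 9.32e-6 · 2840 · -121 = -3.203 mm.
The walls impose strain ε = −(-3.203)/2840 = 1.1277e-03; σ = Eε = 105000 · 1.1277e-03 = 118.4 MPa.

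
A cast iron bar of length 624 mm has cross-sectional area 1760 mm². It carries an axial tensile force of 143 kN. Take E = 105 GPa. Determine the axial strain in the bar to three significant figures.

7.74e-04

σ = N/A = 81.25 MPa; ε = σ/E = 81.25/105000 = 7.738e-04.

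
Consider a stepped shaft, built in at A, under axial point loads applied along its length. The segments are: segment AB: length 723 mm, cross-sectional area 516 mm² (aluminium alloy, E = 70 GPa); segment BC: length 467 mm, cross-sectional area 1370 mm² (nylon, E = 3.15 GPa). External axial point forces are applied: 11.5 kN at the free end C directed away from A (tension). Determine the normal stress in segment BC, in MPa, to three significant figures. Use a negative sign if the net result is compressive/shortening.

8.39 MPa

Internal axial forces (sectioning from the free end, tension +): N_BC = 11.5 kN, N_AB = 11.5 kN.
σ_BC = N_BC/A_BC = 11500/1370 = 8.394 MPa.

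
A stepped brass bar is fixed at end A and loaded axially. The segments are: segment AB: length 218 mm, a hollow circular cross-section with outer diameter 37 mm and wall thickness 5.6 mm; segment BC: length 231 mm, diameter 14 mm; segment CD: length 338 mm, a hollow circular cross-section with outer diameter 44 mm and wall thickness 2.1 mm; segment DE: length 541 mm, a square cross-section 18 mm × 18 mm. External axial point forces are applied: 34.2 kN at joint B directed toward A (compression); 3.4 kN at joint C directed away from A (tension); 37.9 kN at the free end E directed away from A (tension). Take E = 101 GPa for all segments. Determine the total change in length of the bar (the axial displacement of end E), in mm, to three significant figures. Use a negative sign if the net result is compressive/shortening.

1.73 mm

Internal axial forces (sectioning from the free end, tension +): N_DE = 37.9 kN, N_CD = 37.9 kN, N_BC = 41.3 kN, N_AB = 7.1 kN.
A_AB = 552.4 mm².
A_BC = 153.9 mm².
A_CD = 276.4 mm².
A_DE = 324 mm².
δ_AB = 7100·218/(552.4·101000) = 0.02774 mm
δ_BC = 41300·231/(153.9·101000) = 0.6136 mm
δ_CD = 37900·338/(276.4·101000) = 0.4588 mm
δ_DE = 37900·541/(324·101000) = 0.6266 mm
δ = Σδ_i = 1.727 mm.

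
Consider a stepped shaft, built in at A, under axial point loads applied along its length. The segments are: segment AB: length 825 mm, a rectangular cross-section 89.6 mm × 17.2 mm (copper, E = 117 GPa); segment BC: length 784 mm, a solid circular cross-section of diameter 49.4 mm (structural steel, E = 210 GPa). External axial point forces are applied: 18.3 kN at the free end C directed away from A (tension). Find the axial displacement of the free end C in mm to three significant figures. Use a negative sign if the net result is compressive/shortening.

0.119 mm

Internal axial forces (sectioning from the free end, tension +): N_BC = 18.3 kN, N_AB = 18.3 kN.
A_AB = 1541 mm².
A_BC = 1917 mm².
δ_AB = 18300·825/(1541·117000) = 0.08373 mm
δ_BC = 18300·784/(1917·210000) = 0.03565 mm
δ = Σδ_i = 0.1194 mm.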